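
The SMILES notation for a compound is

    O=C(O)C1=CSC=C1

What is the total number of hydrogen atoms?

4

Walk through each heavy atom and fill implicit hydrogens from standard valence (C 4, N 3, O 2, S 2, halogen 1):
  atom 1: O, bond orders sum to 2 (valence 2) → 0 H
  atom 2: C, bond orders sum to 4 (valence 4) → 0 H
  atom 3: O, bond orders sum to 1 (valence 2) → 1 H
  atom 4: C, bond orders sum to 4 (valence 4) → 0 H
  atom 5: C, bond orders sum to 3 (valence 4) → 1 H
  atom 6: S, bond orders sum to 2 (valence 2) → 0 H
  atom 7: C, bond orders sum to 3 (valence 4) → 1 H
  atom 8: C, bond orders sum to 3 (valence 4) → 1 H
Total hydrogens: 4.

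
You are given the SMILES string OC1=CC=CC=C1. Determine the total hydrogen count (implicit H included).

6

Walk through each heavy atom and fill implicit hydrogens from standard valence (C 4, N 3, O 2, S 2, halogen 1):
  atom 1: O, bond orders sum to 1 (valence 2) → 1 H
  atom 2: C, bond orders sum to 4 (valence 4) → 0 H
  atom 3: C, bond orders sum to 3 (valence 4) → 1 H
  atom 4: C, bond orders sum to 3 (valence 4) → 1 H
  atom 5: C, bond orders sum to 3 (valence 4) → 1 H
  atom 6: C, bond orders sum to 3 (valence 4) → 1 H
  atom 7: C, bond orders sum to 3 (valence 4) → 1 H
Total hydrogens: 6.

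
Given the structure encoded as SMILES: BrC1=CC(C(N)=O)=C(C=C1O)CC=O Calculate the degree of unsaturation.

6

Molecular formula: C9H8BrNO3.
DoU = (2C + 2 + N − H − X) / 2, where X is the halogen count and O/S are ignored.
    = (2·9 + 2 + 1 − 8 − 1) / 2 = 12 / 2 = 6.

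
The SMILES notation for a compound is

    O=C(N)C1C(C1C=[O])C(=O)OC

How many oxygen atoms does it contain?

4

Scan the SMILES for O atoms (remember two-letter symbols like Cl and Br are single atoms).
Oxygen count: 4.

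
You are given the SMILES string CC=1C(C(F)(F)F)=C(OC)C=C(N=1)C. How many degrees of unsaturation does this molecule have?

4

Molecular formula: C9H10F3NO.
DoU = (2C + 2 + N − H − X) / 2, where X is the halogen count and O/S are ignored.
    = (2·9 + 2 + 1 − 10 − 3) / 2 = 8 / 2 = 4.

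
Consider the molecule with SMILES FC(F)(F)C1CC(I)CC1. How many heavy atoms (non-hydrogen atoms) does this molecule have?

Every atom symbol written in the SMILES (organic subset) is one heavy atom; implicit H are not written.
Heavy atoms by element → C:6, F:3, I:1.
Total: 10.

10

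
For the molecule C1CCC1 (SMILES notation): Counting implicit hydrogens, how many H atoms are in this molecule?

8

Walk through each heavy atom and fill implicit hydrogens from standard valence (C 4, N 3, O 2, S 2, halogen 1):
  atom 1: C, bond orders sum to 2 (valence 4) → 2 H
  atom 2: C, bond orders sum to 2 (valence 4) → 2 H
  atom 3: C, bond orders sum to 2 (valence 4) → 2 H
  atom 4: C, bond orders sum to 2 (valence 4) → 2 H
Total hydrogens: 8.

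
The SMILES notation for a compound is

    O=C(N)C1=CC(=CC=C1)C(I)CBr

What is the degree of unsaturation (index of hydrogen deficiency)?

5

Degree of unsaturation = (number of rings) + (number of π bonds).
Ring closures in the SMILES: 1.
π bonds: 4 double bonds (each 1 DoU) → 4 DoU from unsaturation.
Total DoU = 1 + 4 = 5.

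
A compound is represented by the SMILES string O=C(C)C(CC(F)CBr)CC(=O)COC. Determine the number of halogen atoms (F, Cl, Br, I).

2

Halogen atoms appear at heavy-atom positions 7, 9 (1×Br, 1×F).
Other groups present: 1 ether, 2 ketone.
Halogen count: 2.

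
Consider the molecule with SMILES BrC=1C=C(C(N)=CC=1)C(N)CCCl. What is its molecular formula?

C9H12BrClN2

Walk through each heavy atom and fill implicit hydrogens from standard valence (C 4, N 3, O 2, S 2, halogen 1):
  atom 1: Br (halogen, monovalent) → 0 H
  atom 2: C, bond orders sum to 4 (valence 4) → 0 H
  atom 3: C, bond orders sum to 3 (valence 4) → 1 H
  atom 4: C, bond orders sum to 4 (valence 4) → 0 H
  atom 5: C, bond orders sum to 4 (valence 4) → 0 H
  atom 6: N, bond orders sum to 1 (valence 3) → 2 H
  atom 7: C, bond orders sum to 3 (valence 4) → 1 H
  atom 8: C, bond orders sum to 3 (valence 4) → 1 H
  atom 9: C, bond orders sum to 3 (valence 4) → 1 H
  atom 10: N, bond orders sum to 1 (valence 3) → 2 H
  atom 11: C, bond orders sum to 2 (valence 4) → 2 H
  atom 12: C, bond orders sum to 2 (valence 4) → 2 H
  atom 13: Cl (halogen, monovalent) → 0 H
Totals → C:9, H:12, Br:1, Cl:1, N:2.
In Hill order: C9H12BrClN2.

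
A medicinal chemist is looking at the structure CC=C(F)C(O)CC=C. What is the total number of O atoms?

1

Scan the SMILES for O atoms (remember two-letter symbols like Cl and Br are single atoms).
Oxygen count: 1.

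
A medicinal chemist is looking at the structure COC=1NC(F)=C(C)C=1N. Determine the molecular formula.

Walk through each heavy atom and fill implicit hydrogens from standard valence (C 4, N 3, O 2, S 2, halogen 1):
  atom 1: C, bond orders sum to 1 (valence 4) → 3 H
  atom 2: O, bond orders sum to 2 (valence 2) → 0 H
  atom 3: C, bond orders sum to 4 (valence 4) → 0 H
  atom 4: N, bond orders sum to 2 (valence 3) → 1 H
  atom 5: C, bond orders sum to 4 (valence 4) → 0 H
  atom 6: F (halogen, monovalent) → 0 H
  atom 7: C, bond orders sum to 4 (valence 4) → 0 H
  atom 8: C, bond orders sum to 1 (valence 4) → 3 H
  atom 9: C, bond orders sum to 4 (valence 4) → 0 H
  atom 10: N, bond orders sum to 1 (valence 3) → 2 H
Totals → C:6, H:9, F:1, N:2, O:1.
In Hill order: C6H9FN2O.

C6H9FN2O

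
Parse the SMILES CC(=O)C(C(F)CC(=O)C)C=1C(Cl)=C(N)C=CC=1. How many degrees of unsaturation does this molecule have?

6

Molecular formula: C13H15ClFNO2.
DoU = (2C + 2 + N − H − X) / 2, where X is the halogen count and O/S are ignored.
    = (2·13 + 2 + 1 − 15 − 2) / 2 = 12 / 2 = 6.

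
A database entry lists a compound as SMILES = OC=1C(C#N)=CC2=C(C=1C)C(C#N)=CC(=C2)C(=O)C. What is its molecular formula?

Walk through each heavy atom and fill implicit hydrogens from standard valence (C 4, N 3, O 2, S 2, halogen 1):
  atom 1: O, bond orders sum to 1 (valence 2) → 1 H
  atom 2: C, bond orders sum to 4 (valence 4) → 0 H
  atom 3: C, bond orders sum to 4 (valence 4) → 0 H
  atom 4: C, bond orders sum to 4 (valence 4) → 0 H
  atom 5: N, bond orders sum to 3 (valence 3) → 0 H
  atom 6: C, bond orders sum to 3 (valence 4) → 1 H
  atom 7: C, bond orders sum to 4 (valence 4) → 0 H
  atom 8: C, bond orders sum to 4 (valence 4) → 0 H
  atom 9: C, bond orders sum to 4 (valence 4) → 0 H
  atom 10: C, bond orders sum to 1 (valence 4) → 3 H
  atom 11: C, bond orders sum to 4 (valence 4) → 0 H
  atom 12: C, bond orders sum to 4 (valence 4) → 0 H
  atom 13: N, bond orders sum to 3 (valence 3) → 0 H
  atom 14: C, bond orders sum to 3 (valence 4) → 1 H
  atom 15: C, bond orders sum to 4 (valence 4) → 0 H
  atom 16: C, bond orders sum to 3 (valence 4) → 1 H
  atom 17: C, bond orders sum to 4 (valence 4) → 0 H
  atom 18: O, bond orders sum to 2 (valence 2) → 0 H
  atom 19: C, bond orders sum to 1 (valence 4) → 3 H
Totals → C:15, H:10, N:2, O:2.

C15H10N2O2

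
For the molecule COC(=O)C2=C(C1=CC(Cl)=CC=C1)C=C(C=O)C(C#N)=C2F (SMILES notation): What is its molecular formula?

C16H9ClFNO3

Walk through each heavy atom and fill implicit hydrogens from standard valence (C 4, N 3, O 2, S 2, halogen 1):
  atom 1: C, bond orders sum to 1 (valence 4) → 3 H
  atom 2: O, bond orders sum to 2 (valence 2) → 0 H
  atom 3: C, bond orders sum to 4 (valence 4) → 0 H
  atom 4: O, bond orders sum to 2 (valence 2) → 0 H
  atom 5: C, bond orders sum to 4 (valence 4) → 0 H
  atom 6: C, bond orders sum to 4 (valence 4) → 0 H
  atom 7: C, bond orders sum to 4 (valence 4) → 0 H
  atom 8: C, bond orders sum to 3 (valence 4) → 1 H
  atom 9: C, bond orders sum to 4 (valence 4) → 0 H
  atom 10: Cl (halogen, monovalent) → 0 H
  atom 11: C, bond orders sum to 3 (valence 4) → 1 H
  atom 12: C, bond orders sum to 3 (valence 4) → 1 H
  atom 13: C, bond orders sum to 3 (valence 4) → 1 H
  atom 14: C, bond orders sum to 3 (valence 4) → 1 H
  atom 15: C, bond orders sum to 4 (valence 4) → 0 H
  atom 16: C, bond orders sum to 3 (valence 4) → 1 H
  atom 17: O, bond orders sum to 2 (valence 2) → 0 H
  atom 18: C, bond orders sum to 4 (valence 4) → 0 H
  atom 19: C, bond orders sum to 4 (valence 4) → 0 H
  atom 20: N, bond orders sum to 3 (valence 3) → 0 H
  atom 21: C, bond orders sum to 4 (valence 4) → 0 H
  atom 22: F (halogen, monovalent) → 0 H
Totals → C:16, H:9, Cl:1, F:1, N:1, O:3.
In Hill order: C16H9ClFNO3.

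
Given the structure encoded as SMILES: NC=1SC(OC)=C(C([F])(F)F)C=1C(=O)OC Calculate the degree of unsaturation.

4

Molecular formula: C8H8F3NO3S.
DoU = (2C + 2 + N − H − X) / 2, where X is the halogen count and O/S are ignored.
    = (2·8 + 2 + 1 − 8 − 3) / 2 = 8 / 2 = 4.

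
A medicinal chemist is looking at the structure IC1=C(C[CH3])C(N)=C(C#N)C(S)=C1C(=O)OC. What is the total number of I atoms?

1

Scan the SMILES for I atoms (remember two-letter symbols like Cl and Br are single atoms).
Iodine count: 1.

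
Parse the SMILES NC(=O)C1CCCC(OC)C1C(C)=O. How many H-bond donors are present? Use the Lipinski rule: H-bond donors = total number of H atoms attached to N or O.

Donors: find every N or O and count the H atoms it carries.
  atom 1 (N): bond orders sum to 1 → 2 H
  atom 3 (O): bond orders sum to 2 → 0 H
  atom 9 (O): bond orders sum to 2 → 0 H
  atom 14 (O): bond orders sum to 2 → 0 H
Lipinski HBD = 2.

2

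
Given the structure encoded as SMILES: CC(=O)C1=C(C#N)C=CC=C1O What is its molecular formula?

C9H7NO2

Walk through each heavy atom and fill implicit hydrogens from standard valence (C 4, N 3, O 2, S 2, halogen 1):
  atom 1: C, bond orders sum to 1 (valence 4) → 3 H
  atom 2: C, bond orders sum to 4 (valence 4) → 0 H
  atom 3: O, bond orders sum to 2 (valence 2) → 0 H
  atom 4: C, bond orders sum to 4 (valence 4) → 0 H
  atom 5: C, bond orders sum to 4 (valence 4) → 0 H
  atom 6: C, bond orders sum to 4 (valence 4) → 0 H
  atom 7: N, bond orders sum to 3 (valence 3) → 0 H
  atom 8: C, bond orders sum to 3 (valence 4) → 1 H
  atom 9: C, bond orders sum to 3 (valence 4) → 1 H
  atom 10: C, bond orders sum to 3 (valence 4) → 1 H
  atom 11: C, bond orders sum to 4 (valence 4) → 0 H
  atom 12: O, bond orders sum to 1 (valence 2) → 1 H
Totals → C:9, H:7, N:1, O:2.
In Hill order: C9H7NO2.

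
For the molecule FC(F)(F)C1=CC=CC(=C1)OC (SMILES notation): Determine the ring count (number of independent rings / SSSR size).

In SMILES, each pair of matching ring-closure digits denotes one ring-closing bond; the number of such bonds equals the number of independent rings.
Ring-closure bonds here: 1.

1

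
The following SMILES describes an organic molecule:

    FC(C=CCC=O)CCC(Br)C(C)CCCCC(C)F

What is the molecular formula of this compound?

C16H27BrF2O

Walk through each heavy atom and fill implicit hydrogens from standard valence (C 4, N 3, O 2, S 2, halogen 1):
  atom 1: F (halogen, monovalent) → 0 H
  atom 2: C, bond orders sum to 3 (valence 4) → 1 H
  atom 3: C, bond orders sum to 3 (valence 4) → 1 H
  atom 4: C, bond orders sum to 3 (valence 4) → 1 H
  atom 5: C, bond orders sum to 2 (valence 4) → 2 H
  atom 6: C, bond orders sum to 3 (valence 4) → 1 H
  atom 7: O, bond orders sum to 2 (valence 2) → 0 H
  atom 8: C, bond orders sum to 2 (valence 4) → 2 H
  atom 9: C, bond orders sum to 2 (valence 4) → 2 H
  atom 10: C, bond orders sum to 3 (valence 4) → 1 H
  atom 11: Br (halogen, monovalent) → 0 H
  atom 12: C, bond orders sum to 3 (valence 4) → 1 H
  atom 13: C, bond orders sum to 1 (valence 4) → 3 H
  atom 14: C, bond orders sum to 2 (valence 4) → 2 H
  atom 15: C, bond orders sum to 2 (valence 4) → 2 H
  atom 16: C, bond orders sum to 2 (valence 4) → 2 H
  atom 17: C, bond orders sum to 2 (valence 4) → 2 H
  atom 18: C, bond orders sum to 3 (valence 4) → 1 H
  atom 19: C, bond orders sum to 1 (valence 4) → 3 H
  atom 20: F (halogen, monovalent) → 0 H
Totals → C:16, H:27, Br:1, F:2, O:1.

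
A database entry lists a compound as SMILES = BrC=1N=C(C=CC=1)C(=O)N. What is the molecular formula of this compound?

Walk through each heavy atom and fill implicit hydrogens from standard valence (C 4, N 3, O 2, S 2, halogen 1):
  atom 1: Br (halogen, monovalent) → 0 H
  atom 2: C, bond orders sum to 4 (valence 4) → 0 H
  atom 3: N, bond orders sum to 3 (valence 3) → 0 H
  atom 4: C, bond orders sum to 4 (valence 4) → 0 H
  atom 5: C, bond orders sum to 3 (valence 4) → 1 H
  atom 6: C, bond orders sum to 3 (valence 4) → 1 H
  atom 7: C, bond orders sum to 3 (valence 4) → 1 H
  atom 8: C, bond orders sum to 4 (valence 4) → 0 H
  atom 9: O, bond orders sum to 2 (valence 2) → 0 H
  atom 10: N, bond orders sum to 1 (valence 3) → 2 H
Totals → C:6, H:5, Br:1, N:2, O:1.

C6H5BrN2O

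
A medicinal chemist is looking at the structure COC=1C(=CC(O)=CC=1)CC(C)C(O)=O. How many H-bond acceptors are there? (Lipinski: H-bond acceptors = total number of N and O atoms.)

N atoms: 0; O atoms: 4.
Lipinski HBA = 0 + 4 = 4.

4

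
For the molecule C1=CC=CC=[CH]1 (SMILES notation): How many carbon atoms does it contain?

6

Count every carbon token in the SMILES (each C, including those in ring-closure positions and inside branches).
Carbon count: 6.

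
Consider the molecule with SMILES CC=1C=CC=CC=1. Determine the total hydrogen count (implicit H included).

Walk through each heavy atom and fill implicit hydrogens from standard valence (C 4, N 3, O 2, S 2, halogen 1):
  atom 1: C, bond orders sum to 1 (valence 4) → 3 H
  atom 2: C, bond orders sum to 4 (valence 4) → 0 H
  atom 3: C, bond orders sum to 3 (valence 4) → 1 H
  atom 4: C, bond orders sum to 3 (valence 4) → 1 H
  atom 5: C, bond orders sum to 3 (valence 4) → 1 H
  atom 6: C, bond orders sum to 3 (valence 4) → 1 H
  atom 7: C, bond orders sum to 3 (valence 4) → 1 H
Total hydrogens: 8.

8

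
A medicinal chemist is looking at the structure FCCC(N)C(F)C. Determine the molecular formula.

Walk through each heavy atom and fill implicit hydrogens from standard valence (C 4, N 3, O 2, S 2, halogen 1):
  atom 1: F (halogen, monovalent) → 0 H
  atom 2: C, bond orders sum to 2 (valence 4) → 2 H
  atom 3: C, bond orders sum to 2 (valence 4) → 2 H
  atom 4: C, bond orders sum to 3 (valence 4) → 1 H
  atom 5: N, bond orders sum to 1 (valence 3) → 2 H
  atom 6: C, bond orders sum to 3 (valence 4) → 1 H
  atom 7: F (halogen, monovalent) → 0 H
  atom 8: C, bond orders sum to 1 (valence 4) → 3 H
Totals → C:5, H:11, F:2, N:1.

C5H11F2N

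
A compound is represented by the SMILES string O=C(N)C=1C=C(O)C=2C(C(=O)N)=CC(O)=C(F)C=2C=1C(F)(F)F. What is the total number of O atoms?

Scan the SMILES for O atoms (remember two-letter symbols like Cl and Br are single atoms).
Oxygen count: 4.

4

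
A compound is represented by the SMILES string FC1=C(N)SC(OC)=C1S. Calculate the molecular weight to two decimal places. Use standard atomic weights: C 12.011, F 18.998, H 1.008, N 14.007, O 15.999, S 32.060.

First, the molecular formula is C5H6FNOS2 (counting implicit H from valence).
  C: 5 × 12.011 = 60.055
  F: 1 × 18.998 = 18.998
  H: 6 × 1.008 = 6.048
  N: 1 × 14.007 = 14.007
  O: 1 × 15.999 = 15.999
  S: 2 × 32.060 = 64.120
Sum: 5×12.011 + 1×18.998 + 6×1.008 + 1×14.007 + 1×15.999 + 2×32.060 = 179.227 → 179.23 g/mol.

179.23 g/mol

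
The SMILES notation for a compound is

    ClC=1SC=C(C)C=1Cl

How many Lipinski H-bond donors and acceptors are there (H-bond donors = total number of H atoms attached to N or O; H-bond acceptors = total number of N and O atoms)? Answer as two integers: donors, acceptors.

0, 0

Donors: find every N or O and count the H atoms it carries.
  (no N or O atoms present)
Lipinski HBD = 0.
Acceptors: N atoms = 0, O atoms = 0 → HBA = 0.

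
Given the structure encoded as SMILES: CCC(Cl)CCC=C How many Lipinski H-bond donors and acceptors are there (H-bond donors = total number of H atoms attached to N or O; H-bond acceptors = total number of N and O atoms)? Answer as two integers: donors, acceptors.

Donors: find every N or O and count the H atoms it carries.
  (no N or O atoms present)
Lipinski HBD = 0.
Acceptors: N atoms = 0, O atoms = 0 → HBA = 0.

0, 0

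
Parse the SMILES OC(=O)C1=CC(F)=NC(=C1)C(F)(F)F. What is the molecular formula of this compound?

C7H3F4NO2

Walk through each heavy atom and fill implicit hydrogens from standard valence (C 4, N 3, O 2, S 2, halogen 1):
  atom 1: O, bond orders sum to 1 (valence 2) → 1 H
  atom 2: C, bond orders sum to 4 (valence 4) → 0 H
  atom 3: O, bond orders sum to 2 (valence 2) → 0 H
  atom 4: C, bond orders sum to 4 (valence 4) → 0 H
  atom 5: C, bond orders sum to 3 (valence 4) → 1 H
  atom 6: C, bond orders sum to 4 (valence 4) → 0 H
  atom 7: F (halogen, monovalent) → 0 H
  atom 8: N, bond orders sum to 3 (valence 3) → 0 H
  atom 9: C, bond orders sum to 4 (valence 4) → 0 H
  atom 10: C, bond orders sum to 3 (valence 4) → 1 H
  atom 11: C, bond orders sum to 4 (valence 4) → 0 H
  atom 12: F (halogen, monovalent) → 0 H
  atom 13: F (halogen, monovalent) → 0 H
  atom 14: F (halogen, monovalent) → 0 H
Totals → C:7, H:3, F:4, N:1, O:2.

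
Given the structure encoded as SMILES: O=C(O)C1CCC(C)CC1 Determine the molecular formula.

C8H14O2

Walk through each heavy atom and fill implicit hydrogens from standard valence (C 4, N 3, O 2, S 2, halogen 1):
  atom 1: O, bond orders sum to 2 (valence 2) → 0 H
  atom 2: C, bond orders sum to 4 (valence 4) → 0 H
  atom 3: O, bond orders sum to 1 (valence 2) → 1 H
  atom 4: C, bond orders sum to 3 (valence 4) → 1 H
  atom 5: C, bond orders sum to 2 (valence 4) → 2 H
  atom 6: C, bond orders sum to 2 (valence 4) → 2 H
  atom 7: C, bond orders sum to 3 (valence 4) → 1 H
  atom 8: C, bond orders sum to 1 (valence 4) → 3 H
  atom 9: C, bond orders sum to 2 (valence 4) → 2 H
  atom 10: C, bond orders sum to 2 (valence 4) → 2 H
Totals → C:8, H:14, O:2.
In Hill order: C8H14O2.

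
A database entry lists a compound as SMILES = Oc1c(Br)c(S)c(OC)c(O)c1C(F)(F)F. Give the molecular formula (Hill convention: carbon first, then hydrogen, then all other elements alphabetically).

C8H6BrF3O3S

Walk through each heavy atom and fill implicit hydrogens from standard valence (C 4, N 3, O 2, S 2, halogen 1); for lowercase aromatic atoms, an aromatic c carries 1 H when it has two neighbours and 0 H with three, and aromatic n carries 0 H:
  atom 1: O, bond orders sum to 1 (valence 2) → 1 H
  atom 2: aromatic c, 3 neighbours → 0 H
  atom 3: aromatic c, 3 neighbours → 0 H
  atom 4: Br (halogen, monovalent) → 0 H
  atom 5: aromatic c, 3 neighbours → 0 H
  atom 6: S, bond orders sum to 1 (valence 2) → 1 H
  atom 7: aromatic c, 3 neighbours → 0 H
  atom 8: O, bond orders sum to 2 (valence 2) → 0 H
  atom 9: C, bond orders sum to 1 (valence 4) → 3 H
  atom 10: aromatic c, 3 neighbours → 0 H
  atom 11: O, bond orders sum to 1 (valence 2) → 1 H
  atom 12: aromatic c, 3 neighbours → 0 H
  atom 13: C, bond orders sum to 4 (valence 4) → 0 H
  atom 14: F (halogen, monovalent) → 0 H
  atom 15: F (halogen, monovalent) → 0 H
  atom 16: F (halogen, monovalent) → 0 H
Totals → C:8, H:6, Br:1, F:3, O:3, S:1.
In Hill order: C8H6BrF3O3S.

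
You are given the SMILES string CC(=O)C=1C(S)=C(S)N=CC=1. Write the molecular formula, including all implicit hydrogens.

Walk through each heavy atom and fill implicit hydrogens from standard valence (C 4, N 3, O 2, S 2, halogen 1):
  atom 1: C, bond orders sum to 1 (valence 4) → 3 H
  atom 2: C, bond orders sum to 4 (valence 4) → 0 H
  atom 3: O, bond orders sum to 2 (valence 2) → 0 H
  atom 4: C, bond orders sum to 4 (valence 4) → 0 H
  atom 5: C, bond orders sum to 4 (valence 4) → 0 H
  atom 6: S, bond orders sum to 1 (valence 2) → 1 H
  atom 7: C, bond orders sum to 4 (valence 4) → 0 H
  atom 8: S, bond orders sum to 1 (valence 2) → 1 H
  atom 9: N, bond orders sum to 3 (valence 3) → 0 H
  atom 10: C, bond orders sum to 3 (valence 4) → 1 H
  atom 11: C, bond orders sum to 3 (valence 4) → 1 H
Totals → C:7, H:7, N:1, O:1, S:2.
In Hill order: C7H7NOS2.

C7H7NOS2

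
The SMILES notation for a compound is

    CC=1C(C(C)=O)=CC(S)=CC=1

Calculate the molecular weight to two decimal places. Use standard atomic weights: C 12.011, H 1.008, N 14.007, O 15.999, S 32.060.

First, the molecular formula is C9H10OS (counting implicit H from valence).
  C: 9 × 12.011 = 108.099
  H: 10 × 1.008 = 10.080
  O: 1 × 15.999 = 15.999
  S: 1 × 32.060 = 32.060
Sum: 9×12.011 + 10×1.008 + 1×15.999 + 1×32.060 = 166.238 → 166.24 g/mol.

166.24 g/mol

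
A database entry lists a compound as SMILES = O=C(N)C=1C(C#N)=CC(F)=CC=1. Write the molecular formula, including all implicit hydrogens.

Walk through each heavy atom and fill implicit hydrogens from standard valence (C 4, N 3, O 2, S 2, halogen 1):
  atom 1: O, bond orders sum to 2 (valence 2) → 0 H
  atom 2: C, bond orders sum to 4 (valence 4) → 0 H
  atom 3: N, bond orders sum to 1 (valence 3) → 2 H
  atom 4: C, bond orders sum to 4 (valence 4) → 0 H
  atom 5: C, bond orders sum to 4 (valence 4) → 0 H
  atom 6: C, bond orders sum to 4 (valence 4) → 0 H
  atom 7: N, bond orders sum to 3 (valence 3) → 0 H
  atom 8: C, bond orders sum to 3 (valence 4) → 1 H
  atom 9: C, bond orders sum to 4 (valence 4) → 0 H
  atom 10: F (halogen, monovalent) → 0 H
  atom 11: C, bond orders sum to 3 (valence 4) → 1 H
  atom 12: C, bond orders sum to 3 (valence 4) → 1 H
Totals → C:8, H:5, F:1, N:2, O:1.

C8H5FN2O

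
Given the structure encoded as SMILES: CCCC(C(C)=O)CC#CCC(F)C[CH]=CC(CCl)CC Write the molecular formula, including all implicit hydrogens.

Walk through each heavy atom and fill implicit hydrogens from standard valence (C 4, N 3, O 2, S 2, halogen 1):
  atom 1: C, bond orders sum to 1 (valence 4) → 3 H
  atom 2: C, bond orders sum to 2 (valence 4) → 2 H
  atom 3: C, bond orders sum to 2 (valence 4) → 2 H
  atom 4: C, bond orders sum to 3 (valence 4) → 1 H
  atom 5: C, bond orders sum to 4 (valence 4) → 0 H
  atom 6: C, bond orders sum to 1 (valence 4) → 3 H
  atom 7: O, bond orders sum to 2 (valence 2) → 0 H
  atom 8: C, bond orders sum to 2 (valence 4) → 2 H
  atom 9: C, bond orders sum to 4 (valence 4) → 0 H
  atom 10: C, bond orders sum to 4 (valence 4) → 0 H
  atom 11: C, bond orders sum to 2 (valence 4) → 2 H
  atom 12: C, bond orders sum to 3 (valence 4) → 1 H
  atom 13: F (halogen, monovalent) → 0 H
  atom 14: C, bond orders sum to 2 (valence 4) → 2 H
  atom 15: C with explicit H count 1
  atom 16: C, bond orders sum to 3 (valence 4) → 1 H
  atom 17: C, bond orders sum to 3 (valence 4) → 1 H
  atom 18: C, bond orders sum to 2 (valence 4) → 2 H
  atom 19: Cl (halogen, monovalent) → 0 H
  atom 20: C, bond orders sum to 2 (valence 4) → 2 H
  atom 21: C, bond orders sum to 1 (valence 4) → 3 H
Totals → C:18, H:28, Cl:1, F:1, O:1.
In Hill order: C18H28ClFO.

C18H28ClFO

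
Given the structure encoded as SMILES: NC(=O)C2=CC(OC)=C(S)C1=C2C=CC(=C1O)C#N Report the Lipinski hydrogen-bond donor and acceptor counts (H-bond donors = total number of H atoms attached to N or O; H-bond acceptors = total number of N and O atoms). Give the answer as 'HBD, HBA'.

3, 5

Donors: find every N or O and count the H atoms it carries.
  atom 1 (N): bond orders sum to 1 → 2 H
  atom 3 (O): bond orders sum to 2 → 0 H
  atom 7 (O): bond orders sum to 2 → 0 H
  atom 17 (O): bond orders sum to 1 → 1 H
  atom 19 (N): bond orders sum to 3 → 0 H
Lipinski HBD = 3.
Acceptors: N atoms = 2, O atoms = 3 → HBA = 5.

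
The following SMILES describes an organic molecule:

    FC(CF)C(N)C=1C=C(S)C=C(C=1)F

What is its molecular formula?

C9H10F3NS

Walk through each heavy atom and fill implicit hydrogens from standard valence (C 4, N 3, O 2, S 2, halogen 1):
  atom 1: F (halogen, monovalent) → 0 H
  atom 2: C, bond orders sum to 3 (valence 4) → 1 H
  atom 3: C, bond orders sum to 2 (valence 4) → 2 H
  atom 4: F (halogen, monovalent) → 0 H
  atom 5: C, bond orders sum to 3 (valence 4) → 1 H
  atom 6: N, bond orders sum to 1 (valence 3) → 2 H
  atom 7: C, bond orders sum to 4 (valence 4) → 0 H
  atom 8: C, bond orders sum to 3 (valence 4) → 1 H
  atom 9: C, bond orders sum to 4 (valence 4) → 0 H
  atom 10: S, bond orders sum to 1 (valence 2) → 1 H
  atom 11: C, bond orders sum to 3 (valence 4) → 1 H
  atom 12: C, bond orders sum to 4 (valence 4) → 0 H
  atom 13: C, bond orders sum to 3 (valence 4) → 1 H
  atom 14: F (halogen, monovalent) → 0 H
Totals → C:9, H:10, F:3, N:1, S:1.
In Hill order: C9H10F3NS.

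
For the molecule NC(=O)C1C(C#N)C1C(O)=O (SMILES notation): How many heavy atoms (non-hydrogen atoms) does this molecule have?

Every atom symbol written in the SMILES (organic subset) is one heavy atom; implicit H are not written.
Heavy atoms by element → C:6, N:2, O:3.
Total: 11.

11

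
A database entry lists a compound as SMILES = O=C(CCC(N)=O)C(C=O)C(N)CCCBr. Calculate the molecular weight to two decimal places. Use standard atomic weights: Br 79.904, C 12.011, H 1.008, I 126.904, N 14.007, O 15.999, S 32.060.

293.16 g/mol

First, the molecular formula is C10H17BrN2O3 (counting implicit H from valence).
  Br: 1 × 79.904 = 79.904
  C: 10 × 12.011 = 120.110
  H: 17 × 1.008 = 17.136
  N: 2 × 14.007 = 28.014
  O: 3 × 15.999 = 47.997
Sum: 1×79.904 + 10×12.011 + 17×1.008 + 2×14.007 + 3×15.999 = 293.161 → 293.16 g/mol.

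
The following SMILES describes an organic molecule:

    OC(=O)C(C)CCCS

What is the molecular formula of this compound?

Walk through each heavy atom and fill implicit hydrogens from standard valence (C 4, N 3, O 2, S 2, halogen 1):
  atom 1: O, bond orders sum to 1 (valence 2) → 1 H
  atom 2: C, bond orders sum to 4 (valence 4) → 0 H
  atom 3: O, bond orders sum to 2 (valence 2) → 0 H
  atom 4: C, bond orders sum to 3 (valence 4) → 1 H
  atom 5: C, bond orders sum to 1 (valence 4) → 3 H
  atom 6: C, bond orders sum to 2 (valence 4) → 2 H
  atom 7: C, bond orders sum to 2 (valence 4) → 2 H
  atom 8: C, bond orders sum to 2 (valence 4) → 2 H
  atom 9: S, bond orders sum to 1 (valence 2) → 1 H
Totals → C:6, H:12, O:2, S:1.
In Hill order: C6H12O2S.

C6H12O2S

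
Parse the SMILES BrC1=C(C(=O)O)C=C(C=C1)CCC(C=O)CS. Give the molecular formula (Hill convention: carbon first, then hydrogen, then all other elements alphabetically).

C12H13BrO3S

Walk through each heavy atom and fill implicit hydrogens from standard valence (C 4, N 3, O 2, S 2, halogen 1):
  atom 1: Br (halogen, monovalent) → 0 H
  atom 2: C, bond orders sum to 4 (valence 4) → 0 H
  atom 3: C, bond orders sum to 4 (valence 4) → 0 H
  atom 4: C, bond orders sum to 4 (valence 4) → 0 H
  atom 5: O, bond orders sum to 2 (valence 2) → 0 H
  atom 6: O, bond orders sum to 1 (valence 2) → 1 H
  atom 7: C, bond orders sum to 3 (valence 4) → 1 H
  atom 8: C, bond orders sum to 4 (valence 4) → 0 H
  atom 9: C, bond orders sum to 3 (valence 4) → 1 H
  atom 10: C, bond orders sum to 3 (valence 4) → 1 H
  atom 11: C, bond orders sum to 2 (valence 4) → 2 H
  atom 12: C, bond orders sum to 2 (valence 4) → 2 H
  atom 13: C, bond orders sum to 3 (valence 4) → 1 H
  atom 14: C, bond orders sum to 3 (valence 4) → 1 H
  atom 15: O, bond orders sum to 2 (valence 2) → 0 H
  atom 16: C, bond orders sum to 2 (valence 4) → 2 H
  atom 17: S, bond orders sum to 1 (valence 2) → 1 H
Totals → C:12, H:13, Br:1, O:3, S:1.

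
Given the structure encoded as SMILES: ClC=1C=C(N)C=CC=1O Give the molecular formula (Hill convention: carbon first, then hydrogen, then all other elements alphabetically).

C6H6ClNO

Walk through each heavy atom and fill implicit hydrogens from standard valence (C 4, N 3, O 2, S 2, halogen 1):
  atom 1: Cl (halogen, monovalent) → 0 H
  atom 2: C, bond orders sum to 4 (valence 4) → 0 H
  atom 3: C, bond orders sum to 3 (valence 4) → 1 H
  atom 4: C, bond orders sum to 4 (valence 4) → 0 H
  atom 5: N, bond orders sum to 1 (valence 3) → 2 H
  atom 6: C, bond orders sum to 3 (valence 4) → 1 H
  atom 7: C, bond orders sum to 3 (valence 4) → 1 H
  atom 8: C, bond orders sum to 4 (valence 4) → 0 H
  atom 9: O, bond orders sum to 1 (valence 2) → 1 H
Totals → C:6, H:6, Cl:1, N:1, O:1.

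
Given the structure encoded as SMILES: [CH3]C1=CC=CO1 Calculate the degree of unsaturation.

Degree of unsaturation = (number of rings) + (number of π bonds).
Ring closures in the SMILES: 1.
π bonds: 2 double bonds (each 1 DoU) → 2 DoU from unsaturation.
Total DoU = 1 + 2 = 3.

3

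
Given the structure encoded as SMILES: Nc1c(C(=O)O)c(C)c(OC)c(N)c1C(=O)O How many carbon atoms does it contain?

10

Count every carbon token in the SMILES (each C, including those in ring-closure positions and inside branches).
Carbon count: 10.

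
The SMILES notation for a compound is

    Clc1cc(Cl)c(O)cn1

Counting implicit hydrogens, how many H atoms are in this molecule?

3

Walk through each heavy atom and fill implicit hydrogens from standard valence (C 4, N 3, O 2, S 2, halogen 1); for lowercase aromatic atoms, an aromatic c carries 1 H when it has two neighbours and 0 H with three, and aromatic n carries 0 H:
  atom 1: Cl (halogen, monovalent) → 0 H
  atom 2: aromatic c, 3 neighbours → 0 H
  atom 3: aromatic c, 2 neighbours → 1 H
  atom 4: aromatic c, 3 neighbours → 0 H
  atom 5: Cl (halogen, monovalent) → 0 H
  atom 6: aromatic c, 3 neighbours → 0 H
  atom 7: O, bond orders sum to 1 (valence 2) → 1 H
  atom 8: aromatic c, 2 neighbours → 1 H
  atom 9: aromatic n, 2 neighbours → 0 H
Total hydrogens: 3.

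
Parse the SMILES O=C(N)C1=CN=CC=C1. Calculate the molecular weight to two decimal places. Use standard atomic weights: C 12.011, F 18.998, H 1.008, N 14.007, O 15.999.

First, the molecular formula is C6H6N2O (counting implicit H from valence).
  C: 6 × 12.011 = 72.066
  H: 6 × 1.008 = 6.048
  N: 2 × 14.007 = 28.014
  O: 1 × 15.999 = 15.999
Sum: 6×12.011 + 6×1.008 + 2×14.007 + 1×15.999 = 122.127 → 122.13 g/mol.

122.13 g/mol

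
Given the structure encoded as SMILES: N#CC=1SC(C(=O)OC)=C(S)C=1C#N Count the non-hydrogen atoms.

14

Every atom symbol written in the SMILES (organic subset) is one heavy atom; implicit H are not written.
Heavy atoms by element → C:8, N:2, O:2, S:2.
Total: 14.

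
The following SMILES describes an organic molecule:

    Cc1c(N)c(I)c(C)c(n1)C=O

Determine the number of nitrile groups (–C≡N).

Scan the SMILES for the nitrile motif — none present.
Groups that are present: 1 aldehyde, 1 primary amine.

0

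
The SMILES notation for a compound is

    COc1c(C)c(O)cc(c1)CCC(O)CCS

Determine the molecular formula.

C13H20O3S

Walk through each heavy atom and fill implicit hydrogens from standard valence (C 4, N 3, O 2, S 2, halogen 1); for lowercase aromatic atoms, an aromatic c carries 1 H when it has two neighbours and 0 H with three, and aromatic n carries 0 H:
  atom 1: C, bond orders sum to 1 (valence 4) → 3 H
  atom 2: O, bond orders sum to 2 (valence 2) → 0 H
  atom 3: aromatic c, 3 neighbours → 0 H
  atom 4: aromatic c, 3 neighbours → 0 H
  atom 5: C, bond orders sum to 1 (valence 4) → 3 H
  atom 6: aromatic c, 3 neighbours → 0 H
  atom 7: O, bond orders sum to 1 (valence 2) → 1 H
  atom 8: aromatic c, 2 neighbours → 1 H
  atom 9: aromatic c, 3 neighbours → 0 H
  atom 10: aromatic c, 2 neighbours → 1 H
  atom 11: C, bond orders sum to 2 (valence 4) → 2 H
  atom 12: C, bond orders sum to 2 (valence 4) → 2 H
  atom 13: C, bond orders sum to 3 (valence 4) → 1 H
  atom 14: O, bond orders sum to 1 (valence 2) → 1 H
  atom 15: C, bond orders sum to 2 (valence 4) → 2 H
  atom 16: C, bond orders sum to 2 (valence 4) → 2 H
  atom 17: S, bond orders sum to 1 (valence 2) → 1 H
Totals → C:13, H:20, O:3, S:1.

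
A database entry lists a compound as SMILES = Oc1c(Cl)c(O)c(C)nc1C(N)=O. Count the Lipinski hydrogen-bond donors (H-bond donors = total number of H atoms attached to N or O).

4

Donors: find every N or O and count the H atoms it carries.
  atom 1 (O): bond orders sum to 1 → 1 H
  atom 6 (O): bond orders sum to 1 → 1 H
  atom 9 (N): bond orders sum to 3 → 0 H
  atom 12 (N): bond orders sum to 1 → 2 H
  atom 13 (O): bond orders sum to 2 → 0 H
Lipinski HBD = 4.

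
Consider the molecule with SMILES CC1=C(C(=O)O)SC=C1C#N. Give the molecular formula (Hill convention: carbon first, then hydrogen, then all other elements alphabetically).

Walk through each heavy atom and fill implicit hydrogens from standard valence (C 4, N 3, O 2, S 2, halogen 1):
  atom 1: C, bond orders sum to 1 (valence 4) → 3 H
  atom 2: C, bond orders sum to 4 (valence 4) → 0 H
  atom 3: C, bond orders sum to 4 (valence 4) → 0 H
  atom 4: C, bond orders sum to 4 (valence 4) → 0 H
  atom 5: O, bond orders sum to 2 (valence 2) → 0 H
  atom 6: O, bond orders sum to 1 (valence 2) → 1 H
  atom 7: S, bond orders sum to 2 (valence 2) → 0 H
  atom 8: C, bond orders sum to 3 (valence 4) → 1 H
  atom 9: C, bond orders sum to 4 (valence 4) → 0 H
  atom 10: C, bond orders sum to 4 (valence 4) → 0 H
  atom 11: N, bond orders sum to 3 (valence 3) → 0 H
Totals → C:7, H:5, N:1, O:2, S:1.

C7H5NO2S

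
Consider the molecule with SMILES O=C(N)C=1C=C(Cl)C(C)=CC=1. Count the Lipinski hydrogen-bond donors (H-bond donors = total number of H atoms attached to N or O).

Donors: find every N or O and count the H atoms it carries.
  atom 1 (O): bond orders sum to 2 → 0 H
  atom 3 (N): bond orders sum to 1 → 2 H
Lipinski HBD = 2.

2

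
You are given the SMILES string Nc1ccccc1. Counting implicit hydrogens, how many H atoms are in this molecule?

7

Walk through each heavy atom and fill implicit hydrogens from standard valence (C 4, N 3, O 2, S 2, halogen 1); for lowercase aromatic atoms, an aromatic c carries 1 H when it has two neighbours and 0 H with three, and aromatic n carries 0 H:
  atom 1: N, bond orders sum to 1 (valence 3) → 2 H
  atom 2: aromatic c, 3 neighbours → 0 H
  atom 3: aromatic c, 2 neighbours → 1 H
  atom 4: aromatic c, 2 neighbours → 1 H
  atom 5: aromatic c, 2 neighbours → 1 H
  atom 6: aromatic c, 2 neighbours → 1 H
  atom 7: aromatic c, 2 neighbours → 1 H
Total hydrogens: 7.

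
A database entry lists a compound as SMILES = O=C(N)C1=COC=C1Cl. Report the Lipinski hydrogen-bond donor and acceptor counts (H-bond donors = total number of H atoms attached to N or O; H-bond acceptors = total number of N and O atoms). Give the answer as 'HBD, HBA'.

Donors: find every N or O and count the H atoms it carries.
  atom 1 (O): bond orders sum to 2 → 0 H
  atom 3 (N): bond orders sum to 1 → 2 H
  atom 6 (O): bond orders sum to 2 → 0 H
Lipinski HBD = 2.
Acceptors: N atoms = 1, O atoms = 2 → HBA = 3.

2, 3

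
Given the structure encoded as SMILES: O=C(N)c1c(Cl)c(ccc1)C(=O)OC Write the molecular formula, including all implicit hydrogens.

C9H8ClNO3

Walk through each heavy atom and fill implicit hydrogens from standard valence (C 4, N 3, O 2, S 2, halogen 1); for lowercase aromatic atoms, an aromatic c carries 1 H when it has two neighbours and 0 H with three, and aromatic n carries 0 H:
  atom 1: O, bond orders sum to 2 (valence 2) → 0 H
  atom 2: C, bond orders sum to 4 (valence 4) → 0 H
  atom 3: N, bond orders sum to 1 (valence 3) → 2 H
  atom 4: aromatic c, 3 neighbours → 0 H
  atom 5: aromatic c, 3 neighbours → 0 H
  atom 6: Cl (halogen, monovalent) → 0 H
  atom 7: aromatic c, 3 neighbours → 0 H
  atom 8: aromatic c, 2 neighbours → 1 H
  atom 9: aromatic c, 2 neighbours → 1 H
  atom 10: aromatic c, 2 neighbours → 1 H
  atom 11: C, bond orders sum to 4 (valence 4) → 0 H
  atom 12: O, bond orders sum to 2 (valence 2) → 0 H
  atom 13: O, bond orders sum to 2 (valence 2) → 0 H
  atom 14: C, bond orders sum to 1 (valence 4) → 3 H
Totals → C:9, H:8, Cl:1, N:1, O:3.
In Hill order: C9H8ClNO3.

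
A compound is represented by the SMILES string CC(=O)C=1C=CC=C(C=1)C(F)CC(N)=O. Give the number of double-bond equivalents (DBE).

6

Molecular formula: C11H12FNO2.
DoU = (2C + 2 + N − H − X) / 2, where X is the halogen count and O/S are ignored.
    = (2·11 + 2 + 1 − 12 − 1) / 2 = 12 / 2 = 6.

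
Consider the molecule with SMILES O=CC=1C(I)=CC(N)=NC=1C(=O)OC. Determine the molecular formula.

Walk through each heavy atom and fill implicit hydrogens from standard valence (C 4, N 3, O 2, S 2, halogen 1):
  atom 1: O, bond orders sum to 2 (valence 2) → 0 H
  atom 2: C, bond orders sum to 3 (valence 4) → 1 H
  atom 3: C, bond orders sum to 4 (valence 4) → 0 H
  atom 4: C, bond orders sum to 4 (valence 4) → 0 H
  atom 5: I (halogen, monovalent) → 0 H
  atom 6: C, bond orders sum to 3 (valence 4) → 1 H
  atom 7: C, bond orders sum to 4 (valence 4) → 0 H
  atom 8: N, bond orders sum to 1 (valence 3) → 2 H
  atom 9: N, bond orders sum to 3 (valence 3) → 0 H
  atom 10: C, bond orders sum to 4 (valence 4) → 0 H
  atom 11: C, bond orders sum to 4 (valence 4) → 0 H
  atom 12: O, bond orders sum to 2 (valence 2) → 0 H
  atom 13: O, bond orders sum to 2 (valence 2) → 0 H
  atom 14: C, bond orders sum to 1 (valence 4) → 3 H
Totals → C:8, H:7, I:1, N:2, O:3.
In Hill order: C8H7IN2O3.

C8H7IN2O3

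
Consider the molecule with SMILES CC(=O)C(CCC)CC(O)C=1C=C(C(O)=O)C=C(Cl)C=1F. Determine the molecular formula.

C15H18ClFO4

Walk through each heavy atom and fill implicit hydrogens from standard valence (C 4, N 3, O 2, S 2, halogen 1):
  atom 1: C, bond orders sum to 1 (valence 4) → 3 H
  atom 2: C, bond orders sum to 4 (valence 4) → 0 H
  atom 3: O, bond orders sum to 2 (valence 2) → 0 H
  atom 4: C, bond orders sum to 3 (valence 4) → 1 H
  atom 5: C, bond orders sum to 2 (valence 4) → 2 H
  atom 6: C, bond orders sum to 2 (valence 4) → 2 H
  atom 7: C, bond orders sum to 1 (valence 4) → 3 H
  atom 8: C, bond orders sum to 2 (valence 4) → 2 H
  atom 9: C, bond orders sum to 3 (valence 4) → 1 H
  atom 10: O, bond orders sum to 1 (valence 2) → 1 H
  atom 11: C, bond orders sum to 4 (valence 4) → 0 H
  atom 12: C, bond orders sum to 3 (valence 4) → 1 H
  atom 13: C, bond orders sum to 4 (valence 4) → 0 H
  atom 14: C, bond orders sum to 4 (valence 4) → 0 H
  atom 15: O, bond orders sum to 1 (valence 2) → 1 H
  atom 16: O, bond orders sum to 2 (valence 2) → 0 H
  atom 17: C, bond orders sum to 3 (valence 4) → 1 H
  atom 18: C, bond orders sum to 4 (valence 4) → 0 H
  atom 19: Cl (halogen, monovalent) → 0 H
  atom 20: C, bond orders sum to 4 (valence 4) → 0 H
  atom 21: F (halogen, monovalent) → 0 H
Totals → C:15, H:18, Cl:1, F:1, O:4.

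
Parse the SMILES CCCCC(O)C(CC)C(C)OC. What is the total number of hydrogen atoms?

Walk through each heavy atom and fill implicit hydrogens from standard valence (C 4, N 3, O 2, S 2, halogen 1):
  atom 1: C, bond orders sum to 1 (valence 4) → 3 H
  atom 2: C, bond orders sum to 2 (valence 4) → 2 H
  atom 3: C, bond orders sum to 2 (valence 4) → 2 H
  atom 4: C, bond orders sum to 2 (valence 4) → 2 H
  atom 5: C, bond orders sum to 3 (valence 4) → 1 H
  atom 6: O, bond orders sum to 1 (valence 2) → 1 H
  atom 7: C, bond orders sum to 3 (valence 4) → 1 H
  atom 8: C, bond orders sum to 2 (valence 4) → 2 H
  atom 9: C, bond orders sum to 1 (valence 4) → 3 H
  atom 10: C, bond orders sum to 3 (valence 4) → 1 H
  atom 11: C, bond orders sum to 1 (valence 4) → 3 H
  atom 12: O, bond orders sum to 2 (valence 2) → 0 H
  atom 13: C, bond orders sum to 1 (valence 4) → 3 H
Total hydrogens: 24.

24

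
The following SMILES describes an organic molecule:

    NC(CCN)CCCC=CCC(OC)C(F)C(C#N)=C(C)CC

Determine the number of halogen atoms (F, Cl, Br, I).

1

Halogen atoms appear at heavy-atom position 16 (1×F).
Other groups present: 2 alkene, 1 ether, 1 nitrile, 2 primary amine.
Halogen count: 1.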